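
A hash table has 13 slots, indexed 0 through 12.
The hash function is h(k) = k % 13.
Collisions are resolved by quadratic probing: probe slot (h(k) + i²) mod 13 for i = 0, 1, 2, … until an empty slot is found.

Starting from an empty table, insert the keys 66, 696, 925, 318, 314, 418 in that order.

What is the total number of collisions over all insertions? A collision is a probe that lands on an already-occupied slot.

66: h=1 => slot 1
696: h=7 => slot 7
925: h=2 => slot 2
318: h=6 => slot 6
314: h=2, probe 2,3 => slot 3
418: h=2, probe 2,3,6,11 => slot 11
Table: [_, 66, 925, 314, _, _, 318, 696, _, _, _, 418, _]

4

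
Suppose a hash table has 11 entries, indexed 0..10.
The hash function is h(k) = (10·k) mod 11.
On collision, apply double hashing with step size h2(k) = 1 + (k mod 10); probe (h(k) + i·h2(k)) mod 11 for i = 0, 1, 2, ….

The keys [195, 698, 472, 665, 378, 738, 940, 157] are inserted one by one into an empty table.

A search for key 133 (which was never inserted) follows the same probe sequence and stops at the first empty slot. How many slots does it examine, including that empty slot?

195: h=3 -> slot 3
698: h=6 -> slot 6
472: h=1 -> slot 1
665: h=6, h2=6, probe 6,1,7 -> slot 7
378: h=7, h2=9, probe 7,5 -> slot 5
738: h=10 -> slot 10
940: h=6, h2=1, probe 6,7,8 -> slot 8
157: h=8, h2=8, probe 8,5,2 -> slot 2
Table: [., 472, 157, 195, ., 378, 698, 665, 940, ., 738]
Lookup 133: h=10, h2=4, probe 10,3,7,0 → slot 0 empty, not found.

4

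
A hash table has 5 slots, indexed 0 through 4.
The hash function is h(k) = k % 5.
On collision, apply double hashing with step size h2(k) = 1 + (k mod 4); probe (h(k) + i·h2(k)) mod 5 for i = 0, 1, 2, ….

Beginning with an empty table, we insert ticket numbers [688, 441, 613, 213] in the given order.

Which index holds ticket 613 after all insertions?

0

688: h=3 -> slot 3
441: h=1 -> slot 1
613: h=3, h2=2, probe 3,0 -> slot 0
213: h=3, h2=2, probe 3,0,2 -> slot 2
Table: [613, 441, 213, 688, ∅]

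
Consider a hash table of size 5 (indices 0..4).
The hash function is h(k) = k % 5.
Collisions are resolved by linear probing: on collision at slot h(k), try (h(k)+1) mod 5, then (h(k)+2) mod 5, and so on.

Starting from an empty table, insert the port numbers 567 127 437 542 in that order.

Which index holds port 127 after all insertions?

3

Insert 567: h=2, slot 2 empty → index 2.
Insert 127: h=2, slot 2 occupied → index 3.
Insert 437: h=2, slots 2,3 occupied → index 4.
Insert 542: h=2, slots 2,3,4 occupied → index 0.
Table: [542, _, 567, 127, 437]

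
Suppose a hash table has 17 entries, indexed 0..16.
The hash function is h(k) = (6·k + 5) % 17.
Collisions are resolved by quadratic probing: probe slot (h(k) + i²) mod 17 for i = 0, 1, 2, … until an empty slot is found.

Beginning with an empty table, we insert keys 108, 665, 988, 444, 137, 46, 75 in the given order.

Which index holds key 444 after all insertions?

4

108 hashes to 7; slot 7 is free => place at 7.
665 hashes to 0; slot 0 is free => place at 0.
988 hashes to 0; 0 taken => place at 1.
444 hashes to 0; 0,1 taken => place at 4.
137 hashes to 11; slot 11 is free => place at 11.
46 hashes to 9; slot 9 is free => place at 9.
75 hashes to 13; slot 13 is free => place at 13.
Table: [665, 988, -, -, 444, -, -, 108, -, 46, -, 137, -, 75, -, -, -]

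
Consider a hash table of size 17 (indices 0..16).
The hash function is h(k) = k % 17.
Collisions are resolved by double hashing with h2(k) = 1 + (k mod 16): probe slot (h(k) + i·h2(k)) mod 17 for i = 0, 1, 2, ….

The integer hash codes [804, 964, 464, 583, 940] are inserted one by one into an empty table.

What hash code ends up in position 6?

464

804 hashes to 5; slot 5 is free => place at 5.
964 hashes to 12; slot 12 is free => place at 12.
464 hashes to 5, h2=1; 5 taken => place at 6.
583 hashes to 5, h2=8; 5 taken => place at 13.
940 hashes to 5, h2=13; 5 taken => place at 1.
Table: [∅, 940, ∅, ∅, ∅, 804, 464, ∅, ∅, ∅, ∅, ∅, 964, 583, ∅, ∅, ∅]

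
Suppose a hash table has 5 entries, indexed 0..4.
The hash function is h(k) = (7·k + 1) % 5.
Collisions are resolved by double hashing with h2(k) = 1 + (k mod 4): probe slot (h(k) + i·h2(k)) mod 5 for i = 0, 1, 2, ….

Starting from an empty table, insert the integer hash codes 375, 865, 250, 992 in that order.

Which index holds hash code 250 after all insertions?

4

375: h=1 => slot 1
865: h=1, h2=2, probe 1,3 => slot 3
250: h=1, h2=3, probe 1,4 => slot 4
992: h=0 => slot 0
Table: [992, 375, _, 865, 250]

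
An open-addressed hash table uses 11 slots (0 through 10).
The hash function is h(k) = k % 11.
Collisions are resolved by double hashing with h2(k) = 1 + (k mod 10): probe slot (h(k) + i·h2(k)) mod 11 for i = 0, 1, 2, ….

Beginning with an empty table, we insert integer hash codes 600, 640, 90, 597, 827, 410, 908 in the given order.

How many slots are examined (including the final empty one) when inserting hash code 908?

5

600 hashes to 6; slot 6 is free => place at 6.
640 hashes to 2; slot 2 is free => place at 2.
90 hashes to 2, h2=1; 2 taken => place at 3.
597 hashes to 3, h2=8; 3 taken => place at 0.
827 hashes to 2, h2=8; 2 taken => place at 10.
410 hashes to 3, h2=1; 3 taken => place at 4.
908 hashes to 6, h2=9; 6,4,2,0 taken => place at 9.
Table: [597, -, 640, 90, 410, -, 600, -, -, 908, 827]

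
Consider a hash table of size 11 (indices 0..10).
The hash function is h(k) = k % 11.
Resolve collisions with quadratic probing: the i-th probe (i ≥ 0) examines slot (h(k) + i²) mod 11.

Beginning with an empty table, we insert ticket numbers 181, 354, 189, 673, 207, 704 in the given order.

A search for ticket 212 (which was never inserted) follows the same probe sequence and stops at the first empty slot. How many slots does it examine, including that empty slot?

2

Insert 181: h=5, slot 5 empty => index 5.
Insert 354: h=2, slot 2 empty => index 2.
Insert 189: h=2, slot 2 occupied => index 3.
Insert 673: h=2, slots 2,3 occupied => index 6.
Insert 207: h=9, slot 9 empty => index 9.
Insert 704: h=0, slot 0 empty => index 0.
Table: [704, —, 354, 189, —, 181, 673, —, —, 207, —]
Lookup 212: h=3, probe 3,4 → slot 4 empty, not found.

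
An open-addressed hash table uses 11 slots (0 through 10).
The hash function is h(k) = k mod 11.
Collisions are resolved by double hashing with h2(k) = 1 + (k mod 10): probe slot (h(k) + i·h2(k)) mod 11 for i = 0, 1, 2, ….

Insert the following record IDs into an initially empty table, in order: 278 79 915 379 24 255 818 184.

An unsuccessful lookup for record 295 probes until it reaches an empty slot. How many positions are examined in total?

Insert 278: h=3, slot 3 empty => index 3.
Insert 79: h=2, slot 2 empty => index 2.
Insert 915: h=2, h2=6, slot 2 occupied => index 8.
Insert 379: h=5, slot 5 empty => index 5.
Insert 24: h=2, h2=5, slot 2 occupied => index 7.
Insert 255: h=2, h2=6, slots 2,8,3 occupied => index 9.
Insert 818: h=4, slot 4 empty => index 4.
Insert 184: h=8, h2=5, slots 8,2,7 occupied => index 1.
Table: [-, 184, 79, 278, 818, 379, -, 24, 915, 255, -]
Lookup 295: h=9, h2=6, probe 9,4,10 → slot 10 empty, not found.

3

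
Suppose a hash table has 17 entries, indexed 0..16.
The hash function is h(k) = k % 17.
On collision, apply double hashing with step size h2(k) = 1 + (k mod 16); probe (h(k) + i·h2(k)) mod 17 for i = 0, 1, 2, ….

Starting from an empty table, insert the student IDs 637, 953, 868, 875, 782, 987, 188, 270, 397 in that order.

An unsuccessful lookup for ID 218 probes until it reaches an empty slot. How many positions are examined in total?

3

Insert 637: h=8, slot 8 empty -> index 8.
Insert 953: h=1, slot 1 empty -> index 1.
Insert 868: h=1, h2=5, slot 1 occupied -> index 6.
Insert 875: h=8, h2=12, slot 8 occupied -> index 3.
Insert 782: h=0, slot 0 empty -> index 0.
Insert 987: h=1, h2=12, slot 1 occupied -> index 13.
Insert 188: h=1, h2=13, slot 1 occupied -> index 14.
Insert 270: h=15, slot 15 empty -> index 15.
Insert 397: h=6, h2=14, slots 6,3,0,14 occupied -> index 11.
Table: [782, 953, ∅, 875, ∅, ∅, 868, ∅, 637, ∅, ∅, 397, ∅, 987, 188, 270, ∅]
Lookup 218: h=14, h2=11, probe 14,8,2 → slot 2 empty, not found.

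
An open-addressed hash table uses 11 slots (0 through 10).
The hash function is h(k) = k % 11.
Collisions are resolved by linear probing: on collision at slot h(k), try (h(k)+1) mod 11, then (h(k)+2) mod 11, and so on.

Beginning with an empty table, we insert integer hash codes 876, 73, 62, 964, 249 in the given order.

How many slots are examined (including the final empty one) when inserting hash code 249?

876: h=7 => slot 7
73: h=7, probe 7,8 => slot 8
62: h=7, probe 7,8,9 => slot 9
964: h=7, probe 7,8,9,10 => slot 10
249: h=7, probe 7,8,9,10,0 => slot 0
Table: [249, -, -, -, -, -, -, 876, 73, 62, 964]

5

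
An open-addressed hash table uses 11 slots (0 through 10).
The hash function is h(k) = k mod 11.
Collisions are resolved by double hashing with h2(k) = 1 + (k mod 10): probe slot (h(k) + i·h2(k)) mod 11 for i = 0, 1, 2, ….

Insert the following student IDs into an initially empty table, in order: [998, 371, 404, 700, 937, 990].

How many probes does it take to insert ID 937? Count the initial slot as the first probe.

4

998 hashes to 8; slot 8 is free → place at 8.
371 hashes to 8, h2=2; 8 taken → place at 10.
404 hashes to 8, h2=5; 8 taken → place at 2.
700 hashes to 7; slot 7 is free → place at 7.
937 hashes to 2, h2=8; 2,10,7 taken → place at 4.
990 hashes to 0; slot 0 is free → place at 0.
Table: [990, ., 404, ., 937, ., ., 700, 998, ., 371]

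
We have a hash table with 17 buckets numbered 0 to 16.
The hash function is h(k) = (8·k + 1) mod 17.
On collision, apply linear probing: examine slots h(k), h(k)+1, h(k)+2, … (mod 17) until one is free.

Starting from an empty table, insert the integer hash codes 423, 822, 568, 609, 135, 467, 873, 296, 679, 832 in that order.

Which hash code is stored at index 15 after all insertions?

822

Insert 423: h=2, slot 2 empty → index 2.
Insert 822: h=15, slot 15 empty → index 15.
Insert 568: h=6, slot 6 empty → index 6.
Insert 609: h=11, slot 11 empty → index 11.
Insert 135: h=10, slot 10 empty → index 10.
Insert 467: h=14, slot 14 empty → index 14.
Insert 873: h=15, slot 15 occupied → index 16.
Insert 296: h=6, slot 6 occupied → index 7.
Insert 679: h=10, slots 10,11 occupied → index 12.
Insert 832: h=10, slots 10,11,12 occupied → index 13.
Table: [∅, ∅, 423, ∅, ∅, ∅, 568, 296, ∅, ∅, 135, 609, 679, 832, 467, 822, 873]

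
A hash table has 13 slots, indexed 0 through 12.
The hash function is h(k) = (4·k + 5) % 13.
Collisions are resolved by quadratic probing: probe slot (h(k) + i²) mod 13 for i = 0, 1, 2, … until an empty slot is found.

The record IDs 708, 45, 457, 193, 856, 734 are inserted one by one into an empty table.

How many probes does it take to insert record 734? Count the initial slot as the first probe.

708 hashes to 3; slot 3 is free => place at 3.
45 hashes to 3; 3 taken => place at 4.
457 hashes to 0; slot 0 is free => place at 0.
193 hashes to 10; slot 10 is free => place at 10.
856 hashes to 10; 10 taken => place at 11.
734 hashes to 3; 3,4 taken => place at 7.
Table: [457, ∅, ∅, 708, 45, ∅, ∅, 734, ∅, ∅, 193, 856, ∅]

3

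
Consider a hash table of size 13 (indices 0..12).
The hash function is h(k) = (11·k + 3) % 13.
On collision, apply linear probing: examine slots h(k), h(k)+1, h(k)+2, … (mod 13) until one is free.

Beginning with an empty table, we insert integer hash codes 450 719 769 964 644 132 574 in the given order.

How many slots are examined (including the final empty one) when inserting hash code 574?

450 hashes to 0; slot 0 is free => place at 0.
719 hashes to 8; slot 8 is free => place at 8.
769 hashes to 12; slot 12 is free => place at 12.
964 hashes to 12; 12,0 taken => place at 1.
644 hashes to 2; slot 2 is free => place at 2.
132 hashes to 12; 12,0,1,2 taken => place at 3.
574 hashes to 12; 12,0,1,2,3 taken => place at 4.
Table: [450, 964, 644, 132, 574, ., ., ., 719, ., ., ., 769]

6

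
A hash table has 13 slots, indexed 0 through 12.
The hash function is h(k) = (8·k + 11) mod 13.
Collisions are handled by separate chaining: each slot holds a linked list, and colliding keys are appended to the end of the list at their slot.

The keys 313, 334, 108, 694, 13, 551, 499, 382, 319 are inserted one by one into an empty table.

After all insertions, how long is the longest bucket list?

4

313 -> bucket 6
334 -> bucket 5
108 -> bucket 4
694 -> bucket 12
13 -> bucket 11
551 -> bucket 12 (collision)
499 -> bucket 12 (collision)
382 -> bucket 12 (collision)
319 -> bucket 2
Final buckets:
0: -
1: -
2: 319
3: -
4: 108
5: 334
6: 313
7: -
8: -
9: -
10: -
11: 13
12: 694 -> 551 -> 499 -> 382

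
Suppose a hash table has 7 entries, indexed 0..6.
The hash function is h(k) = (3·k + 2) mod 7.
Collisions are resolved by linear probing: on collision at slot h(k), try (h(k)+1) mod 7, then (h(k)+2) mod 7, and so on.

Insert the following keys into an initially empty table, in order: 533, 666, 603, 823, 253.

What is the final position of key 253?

533 hashes to 5; slot 5 is free -> place at 5.
666 hashes to 5; 5 taken -> place at 6.
603 hashes to 5; 5,6 taken -> place at 0.
823 hashes to 0; 0 taken -> place at 1.
253 hashes to 5; 5,6,0,1 taken -> place at 2.
Table: [603, 823, 253, ∅, ∅, 533, 666]

2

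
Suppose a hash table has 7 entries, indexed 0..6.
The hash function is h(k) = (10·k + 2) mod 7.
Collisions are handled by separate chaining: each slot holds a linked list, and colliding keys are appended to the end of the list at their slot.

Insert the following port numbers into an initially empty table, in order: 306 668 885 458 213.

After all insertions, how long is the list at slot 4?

306 → bucket 3
668 → bucket 4
885 → bucket 4 (collision)
458 → bucket 4 (collision)
213 → bucket 4 (collision)
Final buckets:
0: ∅
1: ∅
2: ∅
3: 306
4: 668 -> 885 -> 458 -> 213
5: ∅
6: ∅

4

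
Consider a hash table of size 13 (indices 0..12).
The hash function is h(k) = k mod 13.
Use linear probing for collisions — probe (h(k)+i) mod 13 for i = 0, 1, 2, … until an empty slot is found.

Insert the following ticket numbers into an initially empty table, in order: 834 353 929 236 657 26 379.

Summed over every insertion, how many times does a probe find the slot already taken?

834 hashes to 2; slot 2 is free -> place at 2.
353 hashes to 2; 2 taken -> place at 3.
929 hashes to 6; slot 6 is free -> place at 6.
236 hashes to 2; 2,3 taken -> place at 4.
657 hashes to 7; slot 7 is free -> place at 7.
26 hashes to 0; slot 0 is free -> place at 0.
379 hashes to 2; 2,3,4 taken -> place at 5.
Table: [26, —, 834, 353, 236, 379, 929, 657, —, —, —, —, —]

6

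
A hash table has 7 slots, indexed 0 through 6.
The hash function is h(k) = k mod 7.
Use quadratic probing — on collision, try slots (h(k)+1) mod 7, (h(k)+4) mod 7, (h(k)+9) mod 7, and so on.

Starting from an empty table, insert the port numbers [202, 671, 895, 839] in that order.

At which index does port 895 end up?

Insert 202: h=6, slot 6 empty => index 6.
Insert 671: h=6, slot 6 occupied => index 0.
Insert 895: h=6, slots 6,0 occupied => index 3.
Insert 839: h=6, slots 6,0,3 occupied => index 1.
Table: [671, 839, _, 895, _, _, 202]

3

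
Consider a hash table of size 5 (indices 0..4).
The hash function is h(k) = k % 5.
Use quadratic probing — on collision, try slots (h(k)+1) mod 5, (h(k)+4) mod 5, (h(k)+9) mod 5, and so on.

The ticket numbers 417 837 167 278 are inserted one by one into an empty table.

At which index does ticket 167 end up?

Insert 417: h=2, slot 2 empty => index 2.
Insert 837: h=2, slot 2 occupied => index 3.
Insert 167: h=2, slots 2,3 occupied => index 1.
Insert 278: h=3, slot 3 occupied => index 4.
Table: [∅, 167, 417, 837, 278]

1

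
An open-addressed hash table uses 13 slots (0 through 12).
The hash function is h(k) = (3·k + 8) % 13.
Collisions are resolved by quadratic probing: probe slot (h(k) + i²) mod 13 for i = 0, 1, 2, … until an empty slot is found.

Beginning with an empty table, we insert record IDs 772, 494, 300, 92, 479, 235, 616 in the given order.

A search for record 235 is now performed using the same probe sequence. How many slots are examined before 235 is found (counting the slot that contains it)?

772: h=10 => slot 10
494: h=8 => slot 8
300: h=11 => slot 11
92: h=11, probe 11,12 => slot 12
479: h=2 => slot 2
235: h=11, probe 11,12,2,7 => slot 7
616: h=10, probe 10,11,1 => slot 1
Table: [∅, 616, 479, ∅, ∅, ∅, ∅, 235, 494, ∅, 772, 300, 92]
Lookup 235: h=11, probe 11,12,2,7 → found at 7.

4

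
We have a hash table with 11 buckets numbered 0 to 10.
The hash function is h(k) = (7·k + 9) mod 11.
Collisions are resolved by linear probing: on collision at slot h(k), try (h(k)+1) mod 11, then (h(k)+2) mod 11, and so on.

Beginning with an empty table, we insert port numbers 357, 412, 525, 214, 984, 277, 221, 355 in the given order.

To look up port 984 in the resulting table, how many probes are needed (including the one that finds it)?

4

Insert 357: h=0, slot 0 empty => index 0.
Insert 412: h=0, slot 0 occupied => index 1.
Insert 525: h=10, slot 10 empty => index 10.
Insert 214: h=0, slots 0,1 occupied => index 2.
Insert 984: h=0, slots 0,1,2 occupied => index 3.
Insert 277: h=1, slots 1,2,3 occupied => index 4.
Insert 221: h=5, slot 5 empty => index 5.
Insert 355: h=8, slot 8 empty => index 8.
Table: [357, 412, 214, 984, 277, 221, ∅, ∅, 355, ∅, 525]
Lookup 984: h=0, probe 0,1,2,3 → found at 3.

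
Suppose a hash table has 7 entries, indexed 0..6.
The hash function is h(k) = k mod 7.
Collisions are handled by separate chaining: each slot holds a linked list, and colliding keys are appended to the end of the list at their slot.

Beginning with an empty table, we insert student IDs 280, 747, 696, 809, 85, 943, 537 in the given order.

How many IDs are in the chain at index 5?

3

280 → bucket 0
747 → bucket 5
696 → bucket 3
809 → bucket 4
85 → bucket 1
943 → bucket 5 (collision)
537 → bucket 5 (collision)
Final buckets:
0: 280
1: 85
2: .
3: 696
4: 809
5: 747 -> 943 -> 537
6: .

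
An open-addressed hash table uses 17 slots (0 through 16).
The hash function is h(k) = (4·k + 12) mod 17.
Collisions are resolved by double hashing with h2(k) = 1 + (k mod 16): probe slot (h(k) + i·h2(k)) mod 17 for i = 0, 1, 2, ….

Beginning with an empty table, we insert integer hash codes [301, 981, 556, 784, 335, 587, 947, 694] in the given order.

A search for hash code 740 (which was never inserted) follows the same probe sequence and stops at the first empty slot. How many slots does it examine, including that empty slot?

301 hashes to 9; slot 9 is free → place at 9.
981 hashes to 9, h2=6; 9 taken → place at 15.
556 hashes to 9, h2=13; 9 taken → place at 5.
784 hashes to 3; slot 3 is free → place at 3.
335 hashes to 9, h2=16; 9 taken → place at 8.
587 hashes to 14; slot 14 is free → place at 14.
947 hashes to 9, h2=4; 9 taken → place at 13.
694 hashes to 0; slot 0 is free → place at 0.
Table: [694, ., ., 784, ., 556, ., ., 335, 301, ., ., ., 947, 587, 981, .]
Lookup 740: h=14, h2=5, probe 14,2 → slot 2 empty, not found.

2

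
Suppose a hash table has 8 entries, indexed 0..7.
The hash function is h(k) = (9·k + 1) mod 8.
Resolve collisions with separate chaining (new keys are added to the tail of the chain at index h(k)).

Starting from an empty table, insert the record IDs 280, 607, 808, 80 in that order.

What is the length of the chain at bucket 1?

3

Insert 280: h=1, bucket 1 empty -> new chain.
Insert 607: h=0, bucket 0 empty -> new chain.
Insert 808: h=1, bucket 1 nonempty -> append to chain.
Insert 80: h=1, bucket 1 nonempty -> append to chain.
Final buckets:
0: 607
1: 280 -> 808 -> 80
2: ∅
3: ∅
4: ∅
5: ∅
6: ∅
7: ∅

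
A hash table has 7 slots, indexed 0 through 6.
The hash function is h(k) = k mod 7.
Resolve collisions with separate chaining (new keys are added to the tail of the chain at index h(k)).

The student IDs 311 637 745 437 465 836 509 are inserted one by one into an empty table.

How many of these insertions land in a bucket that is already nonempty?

4

Insert 311: h=3, bucket 3 empty -> new chain.
Insert 637: h=0, bucket 0 empty -> new chain.
Insert 745: h=3, bucket 3 nonempty -> append to chain.
Insert 437: h=3, bucket 3 nonempty -> append to chain.
Insert 465: h=3, bucket 3 nonempty -> append to chain.
Insert 836: h=3, bucket 3 nonempty -> append to chain.
Insert 509: h=5, bucket 5 empty -> new chain.
Final buckets:
0: 637
1: _
2: _
3: 311 -> 745 -> 437 -> 465 -> 836
4: _
5: 509
6: _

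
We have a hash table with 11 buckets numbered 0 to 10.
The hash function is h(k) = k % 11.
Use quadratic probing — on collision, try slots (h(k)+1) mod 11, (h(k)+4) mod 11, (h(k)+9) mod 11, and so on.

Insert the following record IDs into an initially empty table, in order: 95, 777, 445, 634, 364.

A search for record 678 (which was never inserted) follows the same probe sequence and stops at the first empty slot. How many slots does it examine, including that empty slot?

95 hashes to 7; slot 7 is free -> place at 7.
777 hashes to 7; 7 taken -> place at 8.
445 hashes to 5; slot 5 is free -> place at 5.
634 hashes to 7; 7,8 taken -> place at 0.
364 hashes to 1; slot 1 is free -> place at 1.
Table: [634, 364, ∅, ∅, ∅, 445, ∅, 95, 777, ∅, ∅]
Lookup 678: h=7, probe 7,8,0,5,1,10 → slot 10 empty, not found.

6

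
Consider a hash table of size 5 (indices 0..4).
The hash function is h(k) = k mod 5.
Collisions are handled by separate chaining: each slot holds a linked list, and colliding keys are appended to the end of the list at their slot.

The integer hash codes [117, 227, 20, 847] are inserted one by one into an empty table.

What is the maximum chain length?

3

117 → bucket 2
227 → bucket 2 (collision)
20 → bucket 0
847 → bucket 2 (collision)
Final buckets:
0: 20
1: —
2: 117 -> 227 -> 847
3: —
4: —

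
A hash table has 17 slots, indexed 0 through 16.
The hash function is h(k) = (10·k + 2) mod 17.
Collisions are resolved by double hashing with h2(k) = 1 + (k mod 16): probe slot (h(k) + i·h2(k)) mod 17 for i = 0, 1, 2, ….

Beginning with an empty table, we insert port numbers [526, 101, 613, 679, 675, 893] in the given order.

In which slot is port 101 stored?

15

526 hashes to 9; slot 9 is free => place at 9.
101 hashes to 9, h2=6; 9 taken => place at 15.
613 hashes to 12; slot 12 is free => place at 12.
679 hashes to 9, h2=8; 9 taken => place at 0.
675 hashes to 3; slot 3 is free => place at 3.
893 hashes to 7; slot 7 is free => place at 7.
Table: [679, —, —, 675, —, —, —, 893, —, 526, —, —, 613, —, —, 101, —]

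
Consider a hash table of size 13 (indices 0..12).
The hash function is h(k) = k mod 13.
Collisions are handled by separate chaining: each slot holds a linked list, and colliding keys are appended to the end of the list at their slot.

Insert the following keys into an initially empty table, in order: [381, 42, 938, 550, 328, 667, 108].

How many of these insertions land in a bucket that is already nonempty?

4

Insert 381: h=4, bucket 4 empty -> new chain.
Insert 42: h=3, bucket 3 empty -> new chain.
Insert 938: h=2, bucket 2 empty -> new chain.
Insert 550: h=4, bucket 4 nonempty -> append to chain.
Insert 328: h=3, bucket 3 nonempty -> append to chain.
Insert 667: h=4, bucket 4 nonempty -> append to chain.
Insert 108: h=4, bucket 4 nonempty -> append to chain.
Final buckets:
0: —
1: —
2: 938
3: 42 -> 328
4: 381 -> 550 -> 667 -> 108
5: —
6: —
7: —
8: —
9: —
10: —
11: —
12: —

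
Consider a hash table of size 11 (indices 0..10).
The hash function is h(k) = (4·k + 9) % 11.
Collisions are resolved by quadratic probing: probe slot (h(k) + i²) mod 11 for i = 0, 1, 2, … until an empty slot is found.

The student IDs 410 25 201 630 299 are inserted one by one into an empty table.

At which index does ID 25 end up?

0

410: h=10 -> slot 10
25: h=10, probe 10,0 -> slot 0
201: h=10, probe 10,0,3 -> slot 3
630: h=10, probe 10,0,3,8 -> slot 8
299: h=6 -> slot 6
Table: [25, —, —, 201, —, —, 299, —, 630, —, 410]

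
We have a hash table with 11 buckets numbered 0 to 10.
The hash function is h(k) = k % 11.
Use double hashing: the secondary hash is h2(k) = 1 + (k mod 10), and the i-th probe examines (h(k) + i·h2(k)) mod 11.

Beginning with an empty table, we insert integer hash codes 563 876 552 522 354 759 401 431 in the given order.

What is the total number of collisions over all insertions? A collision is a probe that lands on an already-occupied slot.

Insert 563: h=2, slot 2 empty → index 2.
Insert 876: h=7, slot 7 empty → index 7.
Insert 552: h=2, h2=3, slot 2 occupied → index 5.
Insert 522: h=5, h2=3, slot 5 occupied → index 8.
Insert 354: h=2, h2=5, slots 2,7 occupied → index 1.
Insert 759: h=0, slot 0 empty → index 0.
Insert 401: h=5, h2=2, slots 5,7 occupied → index 9.
Insert 431: h=2, h2=2, slot 2 occupied → index 4.
Table: [759, 354, 563, _, 431, 552, _, 876, 522, 401, _]

7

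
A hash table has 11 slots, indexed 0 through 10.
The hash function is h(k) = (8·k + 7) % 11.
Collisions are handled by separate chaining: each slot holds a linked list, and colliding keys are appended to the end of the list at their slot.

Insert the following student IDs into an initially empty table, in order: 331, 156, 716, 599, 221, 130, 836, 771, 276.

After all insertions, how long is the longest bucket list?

Insert 331: h=4, bucket 4 empty → new chain.
Insert 156: h=1, bucket 1 empty → new chain.
Insert 716: h=4, bucket 4 nonempty → append to chain.
Insert 599: h=3, bucket 3 empty → new chain.
Insert 221: h=4, bucket 4 nonempty → append to chain.
Insert 130: h=2, bucket 2 empty → new chain.
Insert 836: h=7, bucket 7 empty → new chain.
Insert 771: h=4, bucket 4 nonempty → append to chain.
Insert 276: h=4, bucket 4 nonempty → append to chain.
Final buckets:
0: _
1: 156
2: 130
3: 599
4: 331 -> 716 -> 221 -> 771 -> 276
5: _
6: _
7: 836
8: _
9: _
10: _

5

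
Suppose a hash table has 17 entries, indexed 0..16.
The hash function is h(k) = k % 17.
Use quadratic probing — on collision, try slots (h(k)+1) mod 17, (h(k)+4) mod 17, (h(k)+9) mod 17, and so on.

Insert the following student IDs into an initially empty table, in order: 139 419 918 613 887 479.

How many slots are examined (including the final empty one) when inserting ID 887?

139: h=3 => slot 3
419: h=11 => slot 11
918: h=0 => slot 0
613: h=1 => slot 1
887: h=3, probe 3,4 => slot 4
479: h=3, probe 3,4,7 => slot 7
Table: [918, 613, _, 139, 887, _, _, 479, _, _, _, 419, _, _, _, _, _]

2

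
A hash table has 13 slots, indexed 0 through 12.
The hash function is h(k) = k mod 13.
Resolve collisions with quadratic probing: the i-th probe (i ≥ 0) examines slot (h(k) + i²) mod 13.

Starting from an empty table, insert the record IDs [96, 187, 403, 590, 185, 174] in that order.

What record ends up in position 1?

174

96: h=5 -> slot 5
187: h=5, probe 5,6 -> slot 6
403: h=0 -> slot 0
590: h=5, probe 5,6,9 -> slot 9
185: h=3 -> slot 3
174: h=5, probe 5,6,9,1 -> slot 1
Table: [403, 174, ., 185, ., 96, 187, ., ., 590, ., ., .]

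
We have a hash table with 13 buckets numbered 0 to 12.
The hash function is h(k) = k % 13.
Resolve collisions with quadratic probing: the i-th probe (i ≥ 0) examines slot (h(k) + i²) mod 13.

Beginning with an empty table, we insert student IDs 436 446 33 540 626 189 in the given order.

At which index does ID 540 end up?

436: h=7 → slot 7
446: h=4 → slot 4
33: h=7, probe 7,8 → slot 8
540: h=7, probe 7,8,11 → slot 11
626: h=2 → slot 2
189: h=7, probe 7,8,11,3 → slot 3
Table: [-, -, 626, 189, 446, -, -, 436, 33, -, -, 540, -]

11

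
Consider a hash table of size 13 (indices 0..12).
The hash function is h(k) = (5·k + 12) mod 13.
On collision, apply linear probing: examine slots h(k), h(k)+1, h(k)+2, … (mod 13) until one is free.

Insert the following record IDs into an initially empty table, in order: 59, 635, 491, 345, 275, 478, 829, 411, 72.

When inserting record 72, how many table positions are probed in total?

Insert 59: h=8, slot 8 empty -> index 8.
Insert 635: h=2, slot 2 empty -> index 2.
Insert 491: h=10, slot 10 empty -> index 10.
Insert 345: h=8, slot 8 occupied -> index 9.
Insert 275: h=9, slots 9,10 occupied -> index 11.
Insert 478: h=10, slots 10,11 occupied -> index 12.
Insert 829: h=10, slots 10,11,12 occupied -> index 0.
Insert 411: h=0, slot 0 occupied -> index 1.
Insert 72: h=8, slots 8,9,10,11,12,0,1,2 occupied -> index 3.
Table: [829, 411, 635, 72, ., ., ., ., 59, 345, 491, 275, 478]

9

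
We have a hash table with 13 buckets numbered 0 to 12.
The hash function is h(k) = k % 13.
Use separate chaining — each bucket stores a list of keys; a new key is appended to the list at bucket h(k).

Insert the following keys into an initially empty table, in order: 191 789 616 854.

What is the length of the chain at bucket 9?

Insert 191: h=9, bucket 9 empty -> new chain.
Insert 789: h=9, bucket 9 nonempty -> append to chain.
Insert 616: h=5, bucket 5 empty -> new chain.
Insert 854: h=9, bucket 9 nonempty -> append to chain.
Final buckets:
0: ∅
1: ∅
2: ∅
3: ∅
4: ∅
5: 616
6: ∅
7: ∅
8: ∅
9: 191 -> 789 -> 854
10: ∅
11: ∅
12: ∅

3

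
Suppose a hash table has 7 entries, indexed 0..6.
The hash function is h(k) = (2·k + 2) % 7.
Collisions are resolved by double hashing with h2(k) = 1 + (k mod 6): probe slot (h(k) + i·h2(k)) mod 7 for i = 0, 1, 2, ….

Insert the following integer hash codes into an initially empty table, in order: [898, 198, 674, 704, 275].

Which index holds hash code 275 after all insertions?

898: h=6 → slot 6
198: h=6, h2=1, probe 6,0 → slot 0
674: h=6, h2=3, probe 6,2 → slot 2
704: h=3 → slot 3
275: h=6, h2=6, probe 6,5 → slot 5
Table: [198, ∅, 674, 704, ∅, 275, 898]

5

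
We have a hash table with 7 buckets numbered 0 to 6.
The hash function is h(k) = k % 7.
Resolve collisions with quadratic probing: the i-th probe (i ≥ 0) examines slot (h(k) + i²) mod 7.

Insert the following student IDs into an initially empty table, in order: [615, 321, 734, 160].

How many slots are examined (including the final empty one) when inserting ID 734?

3

615: h=6 => slot 6
321: h=6, probe 6,0 => slot 0
734: h=6, probe 6,0,3 => slot 3
160: h=6, probe 6,0,3,1 => slot 1
Table: [321, 160, —, 734, —, —, 615]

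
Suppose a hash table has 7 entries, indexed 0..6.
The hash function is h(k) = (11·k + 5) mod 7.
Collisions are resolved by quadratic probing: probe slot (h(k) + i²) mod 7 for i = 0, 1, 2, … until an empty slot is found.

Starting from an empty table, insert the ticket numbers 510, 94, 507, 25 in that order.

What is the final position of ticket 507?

Insert 510: h=1, slot 1 empty → index 1.
Insert 94: h=3, slot 3 empty → index 3.
Insert 507: h=3, slot 3 occupied → index 4.
Insert 25: h=0, slot 0 empty → index 0.
Table: [25, 510, ∅, 94, 507, ∅, ∅]

4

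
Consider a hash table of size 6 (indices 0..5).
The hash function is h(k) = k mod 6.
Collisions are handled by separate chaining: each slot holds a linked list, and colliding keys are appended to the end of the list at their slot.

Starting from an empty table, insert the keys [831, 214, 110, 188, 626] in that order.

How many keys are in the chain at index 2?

3

831 → bucket 3
214 → bucket 4
110 → bucket 2
188 → bucket 2 (collision)
626 → bucket 2 (collision)
Final buckets:
0: ∅
1: ∅
2: 110 -> 188 -> 626
3: 831
4: 214
5: ∅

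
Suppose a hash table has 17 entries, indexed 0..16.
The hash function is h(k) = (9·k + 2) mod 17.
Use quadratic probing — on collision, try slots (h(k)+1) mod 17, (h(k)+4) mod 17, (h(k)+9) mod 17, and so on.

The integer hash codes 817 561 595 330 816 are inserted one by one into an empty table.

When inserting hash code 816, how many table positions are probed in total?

3

817: h=11 => slot 11
561: h=2 => slot 2
595: h=2, probe 2,3 => slot 3
330: h=14 => slot 14
816: h=2, probe 2,3,6 => slot 6
Table: [∅, ∅, 561, 595, ∅, ∅, 816, ∅, ∅, ∅, ∅, 817, ∅, ∅, 330, ∅, ∅]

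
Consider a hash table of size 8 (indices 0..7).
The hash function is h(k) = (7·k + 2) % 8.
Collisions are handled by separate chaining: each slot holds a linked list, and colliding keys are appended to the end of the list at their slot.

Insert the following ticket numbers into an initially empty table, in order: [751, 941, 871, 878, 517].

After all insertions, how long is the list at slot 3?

Insert 751: h=3, bucket 3 empty → new chain.
Insert 941: h=5, bucket 5 empty → new chain.
Insert 871: h=3, bucket 3 nonempty → append to chain.
Insert 878: h=4, bucket 4 empty → new chain.
Insert 517: h=5, bucket 5 nonempty → append to chain.
Final buckets:
0: ∅
1: ∅
2: ∅
3: 751 -> 871
4: 878
5: 941 -> 517
6: ∅
7: ∅

2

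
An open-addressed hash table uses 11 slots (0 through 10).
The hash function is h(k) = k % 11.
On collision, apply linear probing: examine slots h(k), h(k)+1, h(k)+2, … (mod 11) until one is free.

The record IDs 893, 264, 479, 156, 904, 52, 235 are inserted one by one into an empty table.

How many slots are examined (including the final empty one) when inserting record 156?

2

893 hashes to 2; slot 2 is free => place at 2.
264 hashes to 0; slot 0 is free => place at 0.
479 hashes to 6; slot 6 is free => place at 6.
156 hashes to 2; 2 taken => place at 3.
904 hashes to 2; 2,3 taken => place at 4.
52 hashes to 8; slot 8 is free => place at 8.
235 hashes to 4; 4 taken => place at 5.
Table: [264, ∅, 893, 156, 904, 235, 479, ∅, 52, ∅, ∅]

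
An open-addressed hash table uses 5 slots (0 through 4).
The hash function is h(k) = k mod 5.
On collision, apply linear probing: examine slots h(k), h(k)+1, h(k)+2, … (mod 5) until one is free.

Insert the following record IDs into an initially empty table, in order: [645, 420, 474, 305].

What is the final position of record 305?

2

645 hashes to 0; slot 0 is free → place at 0.
420 hashes to 0; 0 taken → place at 1.
474 hashes to 4; slot 4 is free → place at 4.
305 hashes to 0; 0,1 taken → place at 2.
Table: [645, 420, 305, —, 474]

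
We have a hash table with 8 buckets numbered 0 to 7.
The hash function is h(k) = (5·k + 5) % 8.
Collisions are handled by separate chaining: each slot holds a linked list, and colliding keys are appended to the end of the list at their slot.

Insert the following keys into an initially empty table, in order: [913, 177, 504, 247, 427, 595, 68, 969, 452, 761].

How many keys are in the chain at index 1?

913 → bucket 2
177 → bucket 2 (collision)
504 → bucket 5
247 → bucket 0
427 → bucket 4
595 → bucket 4 (collision)
68 → bucket 1
969 → bucket 2 (collision)
452 → bucket 1 (collision)
761 → bucket 2 (collision)
Final buckets:
0: 247
1: 68 -> 452
2: 913 -> 177 -> 969 -> 761
3: _
4: 427 -> 595
5: 504
6: _
7: _

2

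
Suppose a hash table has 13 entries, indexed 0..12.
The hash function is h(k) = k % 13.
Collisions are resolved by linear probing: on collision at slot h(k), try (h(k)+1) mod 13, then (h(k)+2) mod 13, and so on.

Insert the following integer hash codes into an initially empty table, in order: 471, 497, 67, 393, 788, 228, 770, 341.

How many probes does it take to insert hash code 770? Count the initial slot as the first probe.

4

471: h=3 -> slot 3
497: h=3, probe 3,4 -> slot 4
67: h=2 -> slot 2
393: h=3, probe 3,4,5 -> slot 5
788: h=8 -> slot 8
228: h=7 -> slot 7
770: h=3, probe 3,4,5,6 -> slot 6
341: h=3, probe 3,4,5,6,7,8,9 -> slot 9
Table: [., ., 67, 471, 497, 393, 770, 228, 788, 341, ., ., .]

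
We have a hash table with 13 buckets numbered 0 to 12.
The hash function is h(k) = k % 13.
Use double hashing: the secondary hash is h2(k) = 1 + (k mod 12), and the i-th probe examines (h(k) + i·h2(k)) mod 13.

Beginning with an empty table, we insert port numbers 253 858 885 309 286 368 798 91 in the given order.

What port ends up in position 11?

253 hashes to 6; slot 6 is free → place at 6.
858 hashes to 0; slot 0 is free → place at 0.
885 hashes to 1; slot 1 is free → place at 1.
309 hashes to 10; slot 10 is free → place at 10.
286 hashes to 0, h2=11; 0 taken → place at 11.
368 hashes to 4; slot 4 is free → place at 4.
798 hashes to 5; slot 5 is free → place at 5.
91 hashes to 0, h2=8; 0 taken → place at 8.
Table: [858, 885, _, _, 368, 798, 253, _, 91, _, 309, 286, _]

286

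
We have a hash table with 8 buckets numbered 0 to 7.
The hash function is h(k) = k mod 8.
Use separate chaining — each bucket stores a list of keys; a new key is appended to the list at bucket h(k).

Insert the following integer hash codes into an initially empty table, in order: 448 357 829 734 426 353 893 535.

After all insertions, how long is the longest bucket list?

Insert 448: h=0, bucket 0 empty → new chain.
Insert 357: h=5, bucket 5 empty → new chain.
Insert 829: h=5, bucket 5 nonempty → append to chain.
Insert 734: h=6, bucket 6 empty → new chain.
Insert 426: h=2, bucket 2 empty → new chain.
Insert 353: h=1, bucket 1 empty → new chain.
Insert 893: h=5, bucket 5 nonempty → append to chain.
Insert 535: h=7, bucket 7 empty → new chain.
Final buckets:
0: 448
1: 353
2: 426
3: -
4: -
5: 357 -> 829 -> 893
6: 734
7: 535

3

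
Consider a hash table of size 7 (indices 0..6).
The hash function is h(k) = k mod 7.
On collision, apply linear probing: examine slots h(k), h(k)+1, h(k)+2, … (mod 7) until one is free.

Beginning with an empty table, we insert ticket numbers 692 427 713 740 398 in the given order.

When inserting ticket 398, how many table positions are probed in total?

Insert 692: h=6, slot 6 empty -> index 6.
Insert 427: h=0, slot 0 empty -> index 0.
Insert 713: h=6, slots 6,0 occupied -> index 1.
Insert 740: h=5, slot 5 empty -> index 5.
Insert 398: h=6, slots 6,0,1 occupied -> index 2.
Table: [427, 713, 398, _, _, 740, 692]

4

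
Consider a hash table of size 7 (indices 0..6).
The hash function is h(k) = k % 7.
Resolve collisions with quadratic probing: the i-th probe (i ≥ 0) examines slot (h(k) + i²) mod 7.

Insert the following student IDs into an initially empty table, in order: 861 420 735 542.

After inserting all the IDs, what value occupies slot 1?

861: h=0 -> slot 0
420: h=0, probe 0,1 -> slot 1
735: h=0, probe 0,1,4 -> slot 4
542: h=3 -> slot 3
Table: [861, 420, _, 542, 735, _, _]

420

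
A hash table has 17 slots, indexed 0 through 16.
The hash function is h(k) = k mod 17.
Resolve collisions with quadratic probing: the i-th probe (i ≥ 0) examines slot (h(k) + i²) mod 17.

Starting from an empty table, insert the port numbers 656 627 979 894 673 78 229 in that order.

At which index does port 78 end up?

656 hashes to 10; slot 10 is free -> place at 10.
627 hashes to 15; slot 15 is free -> place at 15.
979 hashes to 10; 10 taken -> place at 11.
894 hashes to 10; 10,11 taken -> place at 14.
673 hashes to 10; 10,11,14 taken -> place at 2.
78 hashes to 10; 10,11,14,2 taken -> place at 9.
229 hashes to 8; slot 8 is free -> place at 8.
Table: [∅, ∅, 673, ∅, ∅, ∅, ∅, ∅, 229, 78, 656, 979, ∅, ∅, 894, 627, ∅]

9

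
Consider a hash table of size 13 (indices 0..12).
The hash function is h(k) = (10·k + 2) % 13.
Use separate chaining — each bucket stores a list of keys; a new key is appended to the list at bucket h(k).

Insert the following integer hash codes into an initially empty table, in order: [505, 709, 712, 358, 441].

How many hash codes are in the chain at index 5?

1

Insert 505: h=8, bucket 8 empty -> new chain.
Insert 709: h=7, bucket 7 empty -> new chain.
Insert 712: h=11, bucket 11 empty -> new chain.
Insert 358: h=7, bucket 7 nonempty -> append to chain.
Insert 441: h=5, bucket 5 empty -> new chain.
Final buckets:
0: —
1: —
2: —
3: —
4: —
5: 441
6: —
7: 709 -> 358
8: 505
9: —
10: —
11: 712
12: —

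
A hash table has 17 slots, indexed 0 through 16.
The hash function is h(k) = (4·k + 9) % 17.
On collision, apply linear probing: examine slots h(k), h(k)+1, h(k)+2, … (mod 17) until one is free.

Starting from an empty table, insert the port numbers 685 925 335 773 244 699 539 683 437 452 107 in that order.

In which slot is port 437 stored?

Insert 685: h=12, slot 12 empty → index 12.
Insert 925: h=3, slot 3 empty → index 3.
Insert 335: h=6, slot 6 empty → index 6.
Insert 773: h=7, slot 7 empty → index 7.
Insert 244: h=16, slot 16 empty → index 16.
Insert 699: h=0, slot 0 empty → index 0.
Insert 539: h=6, slots 6,7 occupied → index 8.
Insert 683: h=4, slot 4 empty → index 4.
Insert 437: h=6, slots 6,7,8 occupied → index 9.
Insert 452: h=15, slot 15 empty → index 15.
Insert 107: h=12, slot 12 occupied → index 13.
Table: [699, —, —, 925, 683, —, 335, 773, 539, 437, —, —, 685, 107, —, 452, 244]

9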